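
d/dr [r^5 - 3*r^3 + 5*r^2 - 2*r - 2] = 5*r^4 - 9*r^2 + 10*r - 2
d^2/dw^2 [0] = 0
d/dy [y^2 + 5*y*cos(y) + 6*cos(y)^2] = -5*y*sin(y) + 2*y - 6*sin(2*y) + 5*cos(y)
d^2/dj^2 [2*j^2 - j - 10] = 4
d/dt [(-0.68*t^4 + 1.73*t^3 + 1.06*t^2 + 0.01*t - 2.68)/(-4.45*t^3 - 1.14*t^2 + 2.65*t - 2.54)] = (3.026*t^6 + 1.5504*t^5 - 2.6612*t^4 + 16.1668*t^3 - 46.1402*t^2 - 11.4952*t + 7.0766)/(19.8025*t^6 + 10.146*t^5 - 22.2854*t^4 + 16.564*t^3 + 12.8137*t^2 - 13.462*t + 6.4516)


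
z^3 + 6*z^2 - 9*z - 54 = (z - 3)*(z + 3)*(z + 6)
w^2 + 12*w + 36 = (w + 6)^2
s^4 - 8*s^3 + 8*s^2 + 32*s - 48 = (s - 6)*(s - 2)^2*(s + 2)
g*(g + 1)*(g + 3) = g^3 + 4*g^2 + 3*g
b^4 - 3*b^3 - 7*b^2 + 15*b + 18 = (b - 3)^2*(b + 1)*(b + 2)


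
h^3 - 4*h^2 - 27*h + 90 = (h - 6)*(h - 3)*(h + 5)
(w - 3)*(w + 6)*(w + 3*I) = w^3 + 3*w^2 + 3*I*w^2 - 18*w + 9*I*w - 54*I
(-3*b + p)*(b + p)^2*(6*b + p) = -18*b^4 - 33*b^3*p - 11*b^2*p^2 + 5*b*p^3 + p^4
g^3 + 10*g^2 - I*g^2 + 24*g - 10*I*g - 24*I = (g + 4)*(g + 6)*(g - I)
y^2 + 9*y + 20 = (y + 4)*(y + 5)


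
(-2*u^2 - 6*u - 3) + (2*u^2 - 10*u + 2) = -16*u - 1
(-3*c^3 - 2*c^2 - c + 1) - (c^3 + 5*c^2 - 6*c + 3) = -4*c^3 - 7*c^2 + 5*c - 2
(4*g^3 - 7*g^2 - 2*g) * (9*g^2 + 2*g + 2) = 36*g^5 - 55*g^4 - 24*g^3 - 18*g^2 - 4*g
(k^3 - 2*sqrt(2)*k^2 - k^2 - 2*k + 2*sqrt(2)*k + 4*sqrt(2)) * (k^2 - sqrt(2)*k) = k^5 - 3*sqrt(2)*k^4 - k^4 + 2*k^3 + 3*sqrt(2)*k^3 - 4*k^2 + 6*sqrt(2)*k^2 - 8*k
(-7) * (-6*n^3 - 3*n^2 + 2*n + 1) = 42*n^3 + 21*n^2 - 14*n - 7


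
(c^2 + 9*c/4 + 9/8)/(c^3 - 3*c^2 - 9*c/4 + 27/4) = (4*c + 3)/(2*(2*c^2 - 9*c + 9))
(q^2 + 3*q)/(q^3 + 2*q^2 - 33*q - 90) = q/(q^2 - q - 30)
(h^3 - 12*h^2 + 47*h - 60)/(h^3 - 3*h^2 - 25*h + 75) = (h - 4)/(h + 5)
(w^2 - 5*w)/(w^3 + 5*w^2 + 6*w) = (w - 5)/(w^2 + 5*w + 6)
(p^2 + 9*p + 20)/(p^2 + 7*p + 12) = (p + 5)/(p + 3)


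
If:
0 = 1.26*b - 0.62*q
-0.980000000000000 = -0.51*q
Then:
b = 0.95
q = 1.92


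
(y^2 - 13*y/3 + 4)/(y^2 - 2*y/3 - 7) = (3*y - 4)/(3*y + 7)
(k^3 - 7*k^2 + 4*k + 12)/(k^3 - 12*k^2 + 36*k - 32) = (k^2 - 5*k - 6)/(k^2 - 10*k + 16)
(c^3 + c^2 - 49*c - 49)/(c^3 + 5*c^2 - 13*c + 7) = (c^2 - 6*c - 7)/(c^2 - 2*c + 1)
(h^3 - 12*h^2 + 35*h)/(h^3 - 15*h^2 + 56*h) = (h - 5)/(h - 8)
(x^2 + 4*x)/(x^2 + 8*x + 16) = x/(x + 4)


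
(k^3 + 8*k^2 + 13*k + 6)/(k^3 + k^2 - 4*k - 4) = (k^2 + 7*k + 6)/(k^2 - 4)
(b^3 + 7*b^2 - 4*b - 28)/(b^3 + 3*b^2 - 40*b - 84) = (b - 2)/(b - 6)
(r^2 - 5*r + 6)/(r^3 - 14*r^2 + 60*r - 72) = (r - 3)/(r^2 - 12*r + 36)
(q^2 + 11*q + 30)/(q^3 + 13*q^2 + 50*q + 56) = (q^2 + 11*q + 30)/(q^3 + 13*q^2 + 50*q + 56)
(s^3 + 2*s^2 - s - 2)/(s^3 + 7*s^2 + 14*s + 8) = (s - 1)/(s + 4)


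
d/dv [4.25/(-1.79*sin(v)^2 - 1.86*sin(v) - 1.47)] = (15.215*sin(v) + 7.905)*cos(v)/(1.79*sin(v)^2 + 1.86*sin(v) + 1.47)^2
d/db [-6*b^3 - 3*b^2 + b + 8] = -18*b^2 - 6*b + 1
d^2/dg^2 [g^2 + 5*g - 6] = 2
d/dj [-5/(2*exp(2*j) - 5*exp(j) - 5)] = (20*exp(j) - 25)*exp(j)/(-2*exp(2*j) + 5*exp(j) + 5)^2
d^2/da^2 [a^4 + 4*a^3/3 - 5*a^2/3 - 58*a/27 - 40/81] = 12*a^2 + 8*a - 10/3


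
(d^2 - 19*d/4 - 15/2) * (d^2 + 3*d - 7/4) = d^4 - 7*d^3/4 - 47*d^2/2 - 227*d/16 + 105/8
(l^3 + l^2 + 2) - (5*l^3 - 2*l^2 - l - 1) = -4*l^3 + 3*l^2 + l + 3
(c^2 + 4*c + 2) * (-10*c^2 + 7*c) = -10*c^4 - 33*c^3 + 8*c^2 + 14*c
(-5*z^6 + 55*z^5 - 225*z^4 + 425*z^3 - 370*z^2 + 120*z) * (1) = -5*z^6 + 55*z^5 - 225*z^4 + 425*z^3 - 370*z^2 + 120*z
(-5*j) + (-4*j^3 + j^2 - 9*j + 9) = -4*j^3 + j^2 - 14*j + 9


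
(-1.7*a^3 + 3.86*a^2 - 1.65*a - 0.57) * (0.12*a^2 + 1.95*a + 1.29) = -0.204*a^5 - 2.8518*a^4 + 5.136*a^3 + 1.6935*a^2 - 3.24*a - 0.7353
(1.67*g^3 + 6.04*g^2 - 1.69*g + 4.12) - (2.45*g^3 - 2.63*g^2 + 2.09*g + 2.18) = -0.78*g^3 + 8.67*g^2 - 3.78*g + 1.94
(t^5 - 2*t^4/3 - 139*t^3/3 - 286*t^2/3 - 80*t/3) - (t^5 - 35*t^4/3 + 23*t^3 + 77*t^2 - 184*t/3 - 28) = 11*t^4 - 208*t^3/3 - 517*t^2/3 + 104*t/3 + 28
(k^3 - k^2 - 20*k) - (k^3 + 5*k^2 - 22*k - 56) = -6*k^2 + 2*k + 56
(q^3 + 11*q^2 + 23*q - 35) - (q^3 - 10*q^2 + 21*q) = 21*q^2 + 2*q - 35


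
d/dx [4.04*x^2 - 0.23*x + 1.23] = 8.08*x - 0.23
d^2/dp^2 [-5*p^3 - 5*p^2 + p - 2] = -30*p - 10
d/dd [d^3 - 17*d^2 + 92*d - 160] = 3*d^2 - 34*d + 92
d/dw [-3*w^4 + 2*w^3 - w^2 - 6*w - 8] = -12*w^3 + 6*w^2 - 2*w - 6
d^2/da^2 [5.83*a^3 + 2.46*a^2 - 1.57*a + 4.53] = 34.98*a + 4.92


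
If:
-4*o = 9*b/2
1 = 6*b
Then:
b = 1/6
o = -3/16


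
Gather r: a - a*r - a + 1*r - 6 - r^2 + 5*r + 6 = -r^2 + r*(6 - a)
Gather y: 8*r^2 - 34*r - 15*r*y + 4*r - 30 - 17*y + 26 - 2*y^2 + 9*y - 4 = 8*r^2 - 30*r - 2*y^2 + y*(-15*r - 8) - 8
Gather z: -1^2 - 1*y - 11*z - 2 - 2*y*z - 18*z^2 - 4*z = -y - 18*z^2 + z*(-2*y - 15) - 3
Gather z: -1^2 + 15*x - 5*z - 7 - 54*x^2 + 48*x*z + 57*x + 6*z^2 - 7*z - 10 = -54*x^2 + 72*x + 6*z^2 + z*(48*x - 12) - 18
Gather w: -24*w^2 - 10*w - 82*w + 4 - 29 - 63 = -24*w^2 - 92*w - 88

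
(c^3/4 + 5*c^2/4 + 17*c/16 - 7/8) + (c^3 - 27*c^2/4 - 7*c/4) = 5*c^3/4 - 11*c^2/2 - 11*c/16 - 7/8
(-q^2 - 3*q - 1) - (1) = -q^2 - 3*q - 2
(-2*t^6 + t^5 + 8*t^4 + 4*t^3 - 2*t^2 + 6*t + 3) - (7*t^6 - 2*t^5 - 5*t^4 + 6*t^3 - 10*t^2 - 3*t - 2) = -9*t^6 + 3*t^5 + 13*t^4 - 2*t^3 + 8*t^2 + 9*t + 5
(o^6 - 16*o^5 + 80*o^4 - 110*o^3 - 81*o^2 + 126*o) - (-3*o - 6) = o^6 - 16*o^5 + 80*o^4 - 110*o^3 - 81*o^2 + 129*o + 6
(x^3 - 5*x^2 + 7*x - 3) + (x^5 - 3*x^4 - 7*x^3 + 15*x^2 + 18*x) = x^5 - 3*x^4 - 6*x^3 + 10*x^2 + 25*x - 3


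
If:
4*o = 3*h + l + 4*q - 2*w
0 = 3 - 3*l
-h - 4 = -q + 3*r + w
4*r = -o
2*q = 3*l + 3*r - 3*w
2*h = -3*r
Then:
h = 9/7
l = 1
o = 24/7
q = 12/7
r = -6/7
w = -1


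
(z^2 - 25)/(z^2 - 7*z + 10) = (z + 5)/(z - 2)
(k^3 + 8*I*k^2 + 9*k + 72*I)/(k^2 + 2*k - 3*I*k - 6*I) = (k^2 + 11*I*k - 24)/(k + 2)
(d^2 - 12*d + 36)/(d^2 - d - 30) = (d - 6)/(d + 5)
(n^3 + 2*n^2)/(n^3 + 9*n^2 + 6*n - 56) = n^2*(n + 2)/(n^3 + 9*n^2 + 6*n - 56)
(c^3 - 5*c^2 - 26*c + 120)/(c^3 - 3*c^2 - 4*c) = (c^2 - c - 30)/(c*(c + 1))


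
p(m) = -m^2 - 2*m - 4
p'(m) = -2*m - 2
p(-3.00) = -7.00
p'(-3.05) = 4.10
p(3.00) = -19.00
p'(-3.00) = 4.00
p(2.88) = -18.05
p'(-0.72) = -0.56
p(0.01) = -4.02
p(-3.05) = -7.20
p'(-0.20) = -1.60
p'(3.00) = -8.00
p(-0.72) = -3.08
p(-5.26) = -21.15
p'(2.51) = -7.02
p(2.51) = -15.32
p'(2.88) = -7.76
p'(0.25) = -2.50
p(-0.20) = -3.64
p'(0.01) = -2.02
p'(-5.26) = 8.52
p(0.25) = -4.56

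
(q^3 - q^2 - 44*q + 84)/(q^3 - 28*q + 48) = (q^2 + q - 42)/(q^2 + 2*q - 24)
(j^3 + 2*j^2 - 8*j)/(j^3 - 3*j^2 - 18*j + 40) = j/(j - 5)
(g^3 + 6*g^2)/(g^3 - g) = g*(g + 6)/(g^2 - 1)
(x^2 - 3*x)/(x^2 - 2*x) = (x - 3)/(x - 2)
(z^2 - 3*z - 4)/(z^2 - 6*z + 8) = (z + 1)/(z - 2)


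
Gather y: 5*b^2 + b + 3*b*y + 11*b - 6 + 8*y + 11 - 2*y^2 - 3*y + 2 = 5*b^2 + 12*b - 2*y^2 + y*(3*b + 5) + 7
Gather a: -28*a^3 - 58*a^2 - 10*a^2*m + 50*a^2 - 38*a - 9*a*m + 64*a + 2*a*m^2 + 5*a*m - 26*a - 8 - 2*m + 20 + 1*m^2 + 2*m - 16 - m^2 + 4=-28*a^3 + a^2*(-10*m - 8) + a*(2*m^2 - 4*m)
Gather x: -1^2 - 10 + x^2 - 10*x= x^2 - 10*x - 11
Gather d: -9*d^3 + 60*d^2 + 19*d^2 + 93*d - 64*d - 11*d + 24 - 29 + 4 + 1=-9*d^3 + 79*d^2 + 18*d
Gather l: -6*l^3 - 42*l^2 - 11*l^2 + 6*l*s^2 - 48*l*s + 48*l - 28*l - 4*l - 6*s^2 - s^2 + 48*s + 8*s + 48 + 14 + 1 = -6*l^3 - 53*l^2 + l*(6*s^2 - 48*s + 16) - 7*s^2 + 56*s + 63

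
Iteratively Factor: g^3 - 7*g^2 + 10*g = (g)*(g^2 - 7*g + 10) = g*(g - 5)*(g - 2)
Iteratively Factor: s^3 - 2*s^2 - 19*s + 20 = (s - 1)*(s^2 - s - 20) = (s - 5)*(s - 1)*(s + 4)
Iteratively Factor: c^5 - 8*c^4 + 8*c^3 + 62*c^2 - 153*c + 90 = (c - 3)*(c^4 - 5*c^3 - 7*c^2 + 41*c - 30) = (c - 3)*(c - 1)*(c^3 - 4*c^2 - 11*c + 30) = (c - 3)*(c - 1)*(c + 3)*(c^2 - 7*c + 10) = (c - 5)*(c - 3)*(c - 1)*(c + 3)*(c - 2)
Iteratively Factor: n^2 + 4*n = (n + 4)*(n)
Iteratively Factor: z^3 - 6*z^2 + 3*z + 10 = (z - 2)*(z^2 - 4*z - 5) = (z - 5)*(z - 2)*(z + 1)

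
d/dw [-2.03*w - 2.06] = -2.03000000000000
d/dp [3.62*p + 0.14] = 3.62000000000000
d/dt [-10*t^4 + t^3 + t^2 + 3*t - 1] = -40*t^3 + 3*t^2 + 2*t + 3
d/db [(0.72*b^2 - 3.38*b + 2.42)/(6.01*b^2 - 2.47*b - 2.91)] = (18.5354*b^2 - 33.2788*b + 15.8132)/(36.1201*b^4 - 29.6894*b^3 - 28.8773*b^2 + 14.3754*b + 8.4681)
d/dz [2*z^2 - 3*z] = 4*z - 3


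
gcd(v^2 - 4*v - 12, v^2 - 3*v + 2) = 1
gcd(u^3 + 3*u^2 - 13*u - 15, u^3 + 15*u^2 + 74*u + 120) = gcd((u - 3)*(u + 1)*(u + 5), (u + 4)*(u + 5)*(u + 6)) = u + 5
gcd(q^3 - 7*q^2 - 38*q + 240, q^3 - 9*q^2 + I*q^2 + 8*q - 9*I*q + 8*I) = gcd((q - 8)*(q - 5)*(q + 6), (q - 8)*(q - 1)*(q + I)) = q - 8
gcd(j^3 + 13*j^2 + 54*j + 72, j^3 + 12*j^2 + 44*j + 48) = j^2 + 10*j + 24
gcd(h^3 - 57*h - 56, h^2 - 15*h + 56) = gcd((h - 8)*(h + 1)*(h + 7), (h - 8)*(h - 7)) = h - 8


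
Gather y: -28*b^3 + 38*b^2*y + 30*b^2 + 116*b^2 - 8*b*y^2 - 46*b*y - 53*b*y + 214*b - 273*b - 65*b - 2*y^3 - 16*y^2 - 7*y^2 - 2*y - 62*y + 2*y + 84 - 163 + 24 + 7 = -28*b^3 + 146*b^2 - 124*b - 2*y^3 + y^2*(-8*b - 23) + y*(38*b^2 - 99*b - 62) - 48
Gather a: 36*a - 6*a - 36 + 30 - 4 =30*a - 10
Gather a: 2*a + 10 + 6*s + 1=2*a + 6*s + 11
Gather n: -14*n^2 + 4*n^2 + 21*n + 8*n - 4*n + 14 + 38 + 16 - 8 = -10*n^2 + 25*n + 60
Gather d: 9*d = 9*d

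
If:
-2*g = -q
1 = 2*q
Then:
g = 1/4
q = 1/2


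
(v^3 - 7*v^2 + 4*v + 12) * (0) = 0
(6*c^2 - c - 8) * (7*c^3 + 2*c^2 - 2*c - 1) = 42*c^5 + 5*c^4 - 70*c^3 - 20*c^2 + 17*c + 8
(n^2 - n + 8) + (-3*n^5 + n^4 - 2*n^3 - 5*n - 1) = -3*n^5 + n^4 - 2*n^3 + n^2 - 6*n + 7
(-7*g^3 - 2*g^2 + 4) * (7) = -49*g^3 - 14*g^2 + 28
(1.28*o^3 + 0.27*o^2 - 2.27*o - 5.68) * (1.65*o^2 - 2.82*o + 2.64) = 2.112*o^5 - 3.1641*o^4 - 1.1277*o^3 - 2.2578*o^2 + 10.0248*o - 14.9952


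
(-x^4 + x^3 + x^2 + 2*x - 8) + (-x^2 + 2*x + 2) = -x^4 + x^3 + 4*x - 6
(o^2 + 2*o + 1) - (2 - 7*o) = o^2 + 9*o - 1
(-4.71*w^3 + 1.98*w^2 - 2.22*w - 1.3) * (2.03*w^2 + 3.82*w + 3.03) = -9.5613*w^5 - 13.9728*w^4 - 11.2143*w^3 - 5.12*w^2 - 11.6926*w - 3.939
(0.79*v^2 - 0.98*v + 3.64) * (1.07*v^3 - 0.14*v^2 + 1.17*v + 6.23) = 0.8453*v^5 - 1.1592*v^4 + 4.9563*v^3 + 3.2655*v^2 - 1.8466*v + 22.6772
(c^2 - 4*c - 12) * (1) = c^2 - 4*c - 12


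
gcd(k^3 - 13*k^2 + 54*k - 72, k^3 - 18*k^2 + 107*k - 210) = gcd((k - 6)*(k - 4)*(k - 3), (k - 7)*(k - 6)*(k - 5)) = k - 6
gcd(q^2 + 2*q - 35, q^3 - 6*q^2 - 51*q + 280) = q^2 + 2*q - 35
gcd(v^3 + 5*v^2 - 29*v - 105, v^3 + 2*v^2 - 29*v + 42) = v + 7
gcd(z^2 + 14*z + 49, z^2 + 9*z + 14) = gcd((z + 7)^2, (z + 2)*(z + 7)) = z + 7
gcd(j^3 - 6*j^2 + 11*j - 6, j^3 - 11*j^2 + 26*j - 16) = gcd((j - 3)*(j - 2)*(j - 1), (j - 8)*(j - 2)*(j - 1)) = j^2 - 3*j + 2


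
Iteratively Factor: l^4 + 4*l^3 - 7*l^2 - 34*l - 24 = (l + 4)*(l^3 - 7*l - 6) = (l + 1)*(l + 4)*(l^2 - l - 6) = (l - 3)*(l + 1)*(l + 4)*(l + 2)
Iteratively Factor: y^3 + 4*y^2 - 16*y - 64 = (y + 4)*(y^2 - 16) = (y - 4)*(y + 4)*(y + 4)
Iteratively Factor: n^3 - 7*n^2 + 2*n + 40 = (n - 4)*(n^2 - 3*n - 10) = (n - 4)*(n + 2)*(n - 5)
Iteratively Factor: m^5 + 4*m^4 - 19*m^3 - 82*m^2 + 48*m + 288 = (m - 4)*(m^4 + 8*m^3 + 13*m^2 - 30*m - 72) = (m - 4)*(m + 3)*(m^3 + 5*m^2 - 2*m - 24) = (m - 4)*(m + 3)^2*(m^2 + 2*m - 8) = (m - 4)*(m - 2)*(m + 3)^2*(m + 4)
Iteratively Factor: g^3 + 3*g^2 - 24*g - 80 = (g + 4)*(g^2 - g - 20) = (g - 5)*(g + 4)*(g + 4)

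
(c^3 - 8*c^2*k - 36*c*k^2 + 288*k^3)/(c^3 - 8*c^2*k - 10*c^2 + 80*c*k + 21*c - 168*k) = (c^2 - 36*k^2)/(c^2 - 10*c + 21)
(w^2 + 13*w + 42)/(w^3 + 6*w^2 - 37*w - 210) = (w + 6)/(w^2 - w - 30)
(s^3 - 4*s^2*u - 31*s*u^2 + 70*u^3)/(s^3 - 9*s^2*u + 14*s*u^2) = (s + 5*u)/s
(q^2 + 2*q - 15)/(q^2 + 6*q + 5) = (q - 3)/(q + 1)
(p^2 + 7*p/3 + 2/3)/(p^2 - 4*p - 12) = (p + 1/3)/(p - 6)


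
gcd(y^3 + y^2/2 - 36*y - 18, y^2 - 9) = 1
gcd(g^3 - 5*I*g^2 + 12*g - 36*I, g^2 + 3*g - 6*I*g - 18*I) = g - 6*I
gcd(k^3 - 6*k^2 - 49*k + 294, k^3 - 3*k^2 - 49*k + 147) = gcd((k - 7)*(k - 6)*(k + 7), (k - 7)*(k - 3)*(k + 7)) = k^2 - 49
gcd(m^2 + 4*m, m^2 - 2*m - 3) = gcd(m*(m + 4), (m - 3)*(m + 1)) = 1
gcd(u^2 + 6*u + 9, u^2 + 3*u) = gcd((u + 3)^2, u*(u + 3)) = u + 3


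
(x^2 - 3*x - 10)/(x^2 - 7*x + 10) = (x + 2)/(x - 2)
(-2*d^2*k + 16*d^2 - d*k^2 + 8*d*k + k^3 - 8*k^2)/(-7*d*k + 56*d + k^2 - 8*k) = (2*d^2 + d*k - k^2)/(7*d - k)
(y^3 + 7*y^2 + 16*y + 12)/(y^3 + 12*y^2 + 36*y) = (y^3 + 7*y^2 + 16*y + 12)/(y*(y^2 + 12*y + 36))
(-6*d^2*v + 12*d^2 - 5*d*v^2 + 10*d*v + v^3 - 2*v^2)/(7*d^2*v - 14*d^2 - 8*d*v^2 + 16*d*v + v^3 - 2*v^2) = (-6*d^2 - 5*d*v + v^2)/(7*d^2 - 8*d*v + v^2)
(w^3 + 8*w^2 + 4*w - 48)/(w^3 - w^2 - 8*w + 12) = (w^2 + 10*w + 24)/(w^2 + w - 6)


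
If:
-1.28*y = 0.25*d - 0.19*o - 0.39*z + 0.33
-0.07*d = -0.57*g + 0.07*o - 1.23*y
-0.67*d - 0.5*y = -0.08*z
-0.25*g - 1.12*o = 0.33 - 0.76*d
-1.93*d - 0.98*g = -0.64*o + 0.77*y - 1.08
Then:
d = 0.25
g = 0.68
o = -0.28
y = -0.32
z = 0.10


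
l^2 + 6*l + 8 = (l + 2)*(l + 4)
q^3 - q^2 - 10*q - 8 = (q - 4)*(q + 1)*(q + 2)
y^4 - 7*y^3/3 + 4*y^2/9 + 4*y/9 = y*(y - 2)*(y - 2/3)*(y + 1/3)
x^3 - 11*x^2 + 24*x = x*(x - 8)*(x - 3)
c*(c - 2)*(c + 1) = c^3 - c^2 - 2*c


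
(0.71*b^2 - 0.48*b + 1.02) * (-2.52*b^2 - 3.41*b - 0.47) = -1.7892*b^4 - 1.2115*b^3 - 1.2673*b^2 - 3.2526*b - 0.4794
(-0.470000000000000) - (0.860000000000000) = -1.33000000000000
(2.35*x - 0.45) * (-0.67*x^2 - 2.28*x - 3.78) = -1.5745*x^3 - 5.0565*x^2 - 7.857*x + 1.701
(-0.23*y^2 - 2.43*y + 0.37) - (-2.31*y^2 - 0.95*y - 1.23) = 2.08*y^2 - 1.48*y + 1.6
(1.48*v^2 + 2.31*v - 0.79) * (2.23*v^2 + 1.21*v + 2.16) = 3.3004*v^4 + 6.9421*v^3 + 4.2302*v^2 + 4.0337*v - 1.7064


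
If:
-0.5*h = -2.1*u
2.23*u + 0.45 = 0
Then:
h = -0.85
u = -0.20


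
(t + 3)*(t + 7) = t^2 + 10*t + 21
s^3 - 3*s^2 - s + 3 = (s - 3)*(s - 1)*(s + 1)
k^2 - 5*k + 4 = (k - 4)*(k - 1)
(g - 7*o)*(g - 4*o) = g^2 - 11*g*o + 28*o^2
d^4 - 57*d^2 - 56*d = d*(d - 8)*(d + 1)*(d + 7)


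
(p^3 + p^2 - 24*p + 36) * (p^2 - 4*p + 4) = p^5 - 3*p^4 - 24*p^3 + 136*p^2 - 240*p + 144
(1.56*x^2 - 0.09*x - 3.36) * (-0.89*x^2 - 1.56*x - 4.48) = -1.3884*x^4 - 2.3535*x^3 - 3.858*x^2 + 5.6448*x + 15.0528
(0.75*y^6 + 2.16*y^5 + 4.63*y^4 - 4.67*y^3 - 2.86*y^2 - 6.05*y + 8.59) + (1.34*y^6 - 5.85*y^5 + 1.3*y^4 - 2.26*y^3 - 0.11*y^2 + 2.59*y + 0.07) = 2.09*y^6 - 3.69*y^5 + 5.93*y^4 - 6.93*y^3 - 2.97*y^2 - 3.46*y + 8.66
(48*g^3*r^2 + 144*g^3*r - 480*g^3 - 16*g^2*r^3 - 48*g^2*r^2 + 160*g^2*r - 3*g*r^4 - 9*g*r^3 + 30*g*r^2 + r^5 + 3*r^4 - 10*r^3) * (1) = 48*g^3*r^2 + 144*g^3*r - 480*g^3 - 16*g^2*r^3 - 48*g^2*r^2 + 160*g^2*r - 3*g*r^4 - 9*g*r^3 + 30*g*r^2 + r^5 + 3*r^4 - 10*r^3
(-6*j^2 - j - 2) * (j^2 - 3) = -6*j^4 - j^3 + 16*j^2 + 3*j + 6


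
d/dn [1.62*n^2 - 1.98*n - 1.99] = 3.24*n - 1.98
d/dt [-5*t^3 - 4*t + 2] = -15*t^2 - 4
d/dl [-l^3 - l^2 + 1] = l*(-3*l - 2)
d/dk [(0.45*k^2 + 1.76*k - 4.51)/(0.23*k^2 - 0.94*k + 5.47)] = (-0.8278*k^2 + 6.9976*k + 5.3878)/(0.0529*k^4 - 0.4324*k^3 + 3.3998*k^2 - 10.2836*k + 29.9209)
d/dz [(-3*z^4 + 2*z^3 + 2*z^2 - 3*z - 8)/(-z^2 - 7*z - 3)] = (6*z^5 + 61*z^4 + 8*z^3 - 35*z^2 - 28*z - 47)/(z^4 + 14*z^3 + 55*z^2 + 42*z + 9)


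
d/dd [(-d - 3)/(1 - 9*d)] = -28/(9*d - 1)^2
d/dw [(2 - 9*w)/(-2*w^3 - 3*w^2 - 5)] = 3*(6*w^3 + 9*w^2 - 2*w*(w + 1)*(9*w - 2) + 15)/(2*w^3 + 3*w^2 + 5)^2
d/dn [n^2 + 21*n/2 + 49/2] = 2*n + 21/2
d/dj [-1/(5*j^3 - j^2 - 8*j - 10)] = (15*j^2 - 2*j - 8)/(-5*j^3 + j^2 + 8*j + 10)^2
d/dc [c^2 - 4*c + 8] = 2*c - 4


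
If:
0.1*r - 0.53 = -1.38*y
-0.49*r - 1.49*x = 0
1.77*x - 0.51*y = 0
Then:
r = -0.36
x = 0.12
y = 0.41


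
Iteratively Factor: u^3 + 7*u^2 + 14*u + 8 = (u + 4)*(u^2 + 3*u + 2) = (u + 2)*(u + 4)*(u + 1)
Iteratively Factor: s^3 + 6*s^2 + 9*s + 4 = (s + 1)*(s^2 + 5*s + 4) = (s + 1)*(s + 4)*(s + 1)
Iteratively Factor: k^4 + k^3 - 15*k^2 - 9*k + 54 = (k - 3)*(k^3 + 4*k^2 - 3*k - 18) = (k - 3)*(k + 3)*(k^2 + k - 6) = (k - 3)*(k + 3)^2*(k - 2)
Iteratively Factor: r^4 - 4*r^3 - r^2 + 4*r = (r - 1)*(r^3 - 3*r^2 - 4*r) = (r - 4)*(r - 1)*(r^2 + r) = r*(r - 4)*(r - 1)*(r + 1)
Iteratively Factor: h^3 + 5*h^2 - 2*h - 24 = (h + 4)*(h^2 + h - 6) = (h + 3)*(h + 4)*(h - 2)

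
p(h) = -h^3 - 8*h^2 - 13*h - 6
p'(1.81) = -51.79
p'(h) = -3*h^2 - 16*h - 13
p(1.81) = -61.67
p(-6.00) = 0.00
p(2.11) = -78.44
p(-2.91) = -11.27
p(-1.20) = -0.19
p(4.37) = -299.04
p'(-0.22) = -9.63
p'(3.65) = -111.37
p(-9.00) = 192.00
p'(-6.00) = -25.00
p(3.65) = -208.66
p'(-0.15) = -10.67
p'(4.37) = -140.21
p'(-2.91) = 8.16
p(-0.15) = -4.23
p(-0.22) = -3.52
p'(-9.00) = -112.00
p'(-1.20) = 1.88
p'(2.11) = -60.12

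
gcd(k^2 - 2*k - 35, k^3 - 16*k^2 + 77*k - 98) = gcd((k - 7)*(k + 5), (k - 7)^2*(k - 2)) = k - 7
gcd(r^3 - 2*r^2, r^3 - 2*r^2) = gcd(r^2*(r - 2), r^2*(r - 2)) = r^3 - 2*r^2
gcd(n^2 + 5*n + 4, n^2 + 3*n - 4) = n + 4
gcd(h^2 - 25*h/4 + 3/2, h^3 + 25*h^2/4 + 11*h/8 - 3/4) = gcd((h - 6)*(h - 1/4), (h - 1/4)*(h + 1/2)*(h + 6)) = h - 1/4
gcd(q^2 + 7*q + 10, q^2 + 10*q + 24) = 1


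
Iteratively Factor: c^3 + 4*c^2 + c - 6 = (c + 3)*(c^2 + c - 2) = (c + 2)*(c + 3)*(c - 1)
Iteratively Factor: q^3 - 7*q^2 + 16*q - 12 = (q - 3)*(q^2 - 4*q + 4) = (q - 3)*(q - 2)*(q - 2)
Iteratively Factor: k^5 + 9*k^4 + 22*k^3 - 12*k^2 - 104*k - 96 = (k + 2)*(k^4 + 7*k^3 + 8*k^2 - 28*k - 48) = (k + 2)*(k + 4)*(k^3 + 3*k^2 - 4*k - 12) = (k + 2)^2*(k + 4)*(k^2 + k - 6) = (k + 2)^2*(k + 3)*(k + 4)*(k - 2)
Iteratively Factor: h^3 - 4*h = (h - 2)*(h^2 + 2*h) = h*(h - 2)*(h + 2)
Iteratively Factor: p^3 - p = (p - 1)*(p^2 + p) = p*(p - 1)*(p + 1)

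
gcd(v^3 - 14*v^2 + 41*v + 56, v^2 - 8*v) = v - 8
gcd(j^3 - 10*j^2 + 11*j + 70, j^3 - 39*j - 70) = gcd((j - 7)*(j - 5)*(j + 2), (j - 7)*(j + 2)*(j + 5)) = j^2 - 5*j - 14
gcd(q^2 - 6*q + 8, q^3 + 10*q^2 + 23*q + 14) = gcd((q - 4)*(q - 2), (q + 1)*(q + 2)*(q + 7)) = 1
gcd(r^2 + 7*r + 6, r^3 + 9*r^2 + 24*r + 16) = r + 1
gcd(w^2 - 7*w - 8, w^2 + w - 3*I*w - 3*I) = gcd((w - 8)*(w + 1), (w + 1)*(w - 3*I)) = w + 1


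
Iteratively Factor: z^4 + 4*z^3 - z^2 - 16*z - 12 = (z + 1)*(z^3 + 3*z^2 - 4*z - 12) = (z + 1)*(z + 3)*(z^2 - 4) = (z + 1)*(z + 2)*(z + 3)*(z - 2)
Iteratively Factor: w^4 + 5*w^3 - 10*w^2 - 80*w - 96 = (w + 3)*(w^3 + 2*w^2 - 16*w - 32) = (w + 2)*(w + 3)*(w^2 - 16) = (w + 2)*(w + 3)*(w + 4)*(w - 4)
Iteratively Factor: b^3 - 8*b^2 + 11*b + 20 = (b - 5)*(b^2 - 3*b - 4) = (b - 5)*(b - 4)*(b + 1)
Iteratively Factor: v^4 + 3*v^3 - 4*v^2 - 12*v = (v)*(v^3 + 3*v^2 - 4*v - 12) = v*(v - 2)*(v^2 + 5*v + 6) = v*(v - 2)*(v + 2)*(v + 3)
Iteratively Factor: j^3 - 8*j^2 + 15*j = (j)*(j^2 - 8*j + 15) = j*(j - 5)*(j - 3)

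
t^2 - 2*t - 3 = (t - 3)*(t + 1)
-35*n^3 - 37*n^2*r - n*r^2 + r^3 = (-7*n + r)*(n + r)*(5*n + r)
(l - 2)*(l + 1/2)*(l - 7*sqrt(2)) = l^3 - 7*sqrt(2)*l^2 - 3*l^2/2 - l + 21*sqrt(2)*l/2 + 7*sqrt(2)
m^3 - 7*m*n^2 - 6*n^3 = (m - 3*n)*(m + n)*(m + 2*n)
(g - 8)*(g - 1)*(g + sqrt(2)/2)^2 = g^4 - 9*g^3 + sqrt(2)*g^3 - 9*sqrt(2)*g^2 + 17*g^2/2 - 9*g/2 + 8*sqrt(2)*g + 4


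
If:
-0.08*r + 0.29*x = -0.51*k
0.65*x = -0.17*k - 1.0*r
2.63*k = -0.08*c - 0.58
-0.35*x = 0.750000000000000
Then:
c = -53.26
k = 1.40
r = 1.15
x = -2.14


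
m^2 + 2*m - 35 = (m - 5)*(m + 7)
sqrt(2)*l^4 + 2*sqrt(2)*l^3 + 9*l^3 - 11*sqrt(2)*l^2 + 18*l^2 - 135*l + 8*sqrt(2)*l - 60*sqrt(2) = (l - 3)*(l + 5)*(l + 4*sqrt(2))*(sqrt(2)*l + 1)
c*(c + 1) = c^2 + c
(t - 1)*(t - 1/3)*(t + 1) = t^3 - t^2/3 - t + 1/3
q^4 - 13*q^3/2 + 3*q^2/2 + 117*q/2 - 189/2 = (q - 7/2)*(q - 3)^2*(q + 3)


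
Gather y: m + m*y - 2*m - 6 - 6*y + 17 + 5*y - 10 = -m + y*(m - 1) + 1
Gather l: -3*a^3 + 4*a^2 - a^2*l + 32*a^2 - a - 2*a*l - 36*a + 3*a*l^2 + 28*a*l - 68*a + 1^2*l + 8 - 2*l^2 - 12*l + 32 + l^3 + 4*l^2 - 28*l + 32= -3*a^3 + 36*a^2 - 105*a + l^3 + l^2*(3*a + 2) + l*(-a^2 + 26*a - 39) + 72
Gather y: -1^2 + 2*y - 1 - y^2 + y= -y^2 + 3*y - 2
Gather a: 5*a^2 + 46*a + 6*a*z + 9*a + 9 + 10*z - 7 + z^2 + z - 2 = 5*a^2 + a*(6*z + 55) + z^2 + 11*z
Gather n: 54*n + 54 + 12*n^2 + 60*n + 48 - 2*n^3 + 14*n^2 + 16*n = -2*n^3 + 26*n^2 + 130*n + 102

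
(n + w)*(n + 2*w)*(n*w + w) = n^3*w + 3*n^2*w^2 + n^2*w + 2*n*w^3 + 3*n*w^2 + 2*w^3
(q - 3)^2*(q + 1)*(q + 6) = q^4 + q^3 - 27*q^2 + 27*q + 54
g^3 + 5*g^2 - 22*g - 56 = (g - 4)*(g + 2)*(g + 7)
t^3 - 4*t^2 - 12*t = t*(t - 6)*(t + 2)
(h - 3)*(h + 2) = h^2 - h - 6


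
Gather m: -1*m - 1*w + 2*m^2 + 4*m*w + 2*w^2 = 2*m^2 + m*(4*w - 1) + 2*w^2 - w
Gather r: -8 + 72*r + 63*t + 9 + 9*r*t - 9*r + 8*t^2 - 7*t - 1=r*(9*t + 63) + 8*t^2 + 56*t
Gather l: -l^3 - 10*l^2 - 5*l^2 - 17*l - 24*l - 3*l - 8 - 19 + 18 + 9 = -l^3 - 15*l^2 - 44*l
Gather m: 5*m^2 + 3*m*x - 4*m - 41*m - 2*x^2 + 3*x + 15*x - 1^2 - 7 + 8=5*m^2 + m*(3*x - 45) - 2*x^2 + 18*x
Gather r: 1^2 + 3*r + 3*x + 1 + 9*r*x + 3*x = r*(9*x + 3) + 6*x + 2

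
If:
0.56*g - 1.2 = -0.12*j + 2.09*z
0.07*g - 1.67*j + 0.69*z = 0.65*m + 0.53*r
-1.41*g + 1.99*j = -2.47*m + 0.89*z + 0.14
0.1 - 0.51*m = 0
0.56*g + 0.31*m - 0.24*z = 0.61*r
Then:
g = 0.01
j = -0.43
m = 0.20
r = 0.34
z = -0.60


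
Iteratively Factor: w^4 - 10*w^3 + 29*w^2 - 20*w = (w - 5)*(w^3 - 5*w^2 + 4*w) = (w - 5)*(w - 1)*(w^2 - 4*w) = w*(w - 5)*(w - 1)*(w - 4)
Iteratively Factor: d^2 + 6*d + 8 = (d + 4)*(d + 2)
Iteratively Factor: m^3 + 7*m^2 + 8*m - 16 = (m - 1)*(m^2 + 8*m + 16) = (m - 1)*(m + 4)*(m + 4)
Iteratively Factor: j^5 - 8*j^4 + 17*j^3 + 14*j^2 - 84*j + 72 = (j - 3)*(j^4 - 5*j^3 + 2*j^2 + 20*j - 24) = (j - 3)*(j - 2)*(j^3 - 3*j^2 - 4*j + 12) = (j - 3)*(j - 2)^2*(j^2 - j - 6) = (j - 3)*(j - 2)^2*(j + 2)*(j - 3)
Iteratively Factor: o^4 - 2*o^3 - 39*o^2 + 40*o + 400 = (o + 4)*(o^3 - 6*o^2 - 15*o + 100) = (o - 5)*(o + 4)*(o^2 - o - 20) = (o - 5)^2*(o + 4)*(o + 4)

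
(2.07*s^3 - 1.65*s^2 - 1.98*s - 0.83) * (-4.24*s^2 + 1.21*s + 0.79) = -8.7768*s^5 + 9.5007*s^4 + 8.034*s^3 - 0.1801*s^2 - 2.5685*s - 0.6557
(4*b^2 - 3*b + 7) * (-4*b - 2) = -16*b^3 + 4*b^2 - 22*b - 14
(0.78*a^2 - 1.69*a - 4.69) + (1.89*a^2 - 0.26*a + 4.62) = 2.67*a^2 - 1.95*a - 0.0700000000000003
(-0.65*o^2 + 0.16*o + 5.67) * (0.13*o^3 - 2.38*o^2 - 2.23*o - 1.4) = -0.0845*o^5 + 1.5678*o^4 + 1.8058*o^3 - 12.9414*o^2 - 12.8681*o - 7.938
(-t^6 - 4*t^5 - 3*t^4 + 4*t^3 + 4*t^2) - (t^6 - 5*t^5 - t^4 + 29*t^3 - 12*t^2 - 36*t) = -2*t^6 + t^5 - 2*t^4 - 25*t^3 + 16*t^2 + 36*t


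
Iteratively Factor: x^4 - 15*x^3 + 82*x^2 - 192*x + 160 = (x - 4)*(x^3 - 11*x^2 + 38*x - 40) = (x - 4)^2*(x^2 - 7*x + 10) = (x - 5)*(x - 4)^2*(x - 2)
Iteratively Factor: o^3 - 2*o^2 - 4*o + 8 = (o + 2)*(o^2 - 4*o + 4) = (o - 2)*(o + 2)*(o - 2)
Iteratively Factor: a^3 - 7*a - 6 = (a - 3)*(a^2 + 3*a + 2) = (a - 3)*(a + 2)*(a + 1)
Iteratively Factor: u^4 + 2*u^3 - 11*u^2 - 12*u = (u - 3)*(u^3 + 5*u^2 + 4*u) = u*(u - 3)*(u^2 + 5*u + 4) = u*(u - 3)*(u + 4)*(u + 1)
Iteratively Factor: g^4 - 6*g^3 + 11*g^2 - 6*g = (g - 1)*(g^3 - 5*g^2 + 6*g) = g*(g - 1)*(g^2 - 5*g + 6) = g*(g - 2)*(g - 1)*(g - 3)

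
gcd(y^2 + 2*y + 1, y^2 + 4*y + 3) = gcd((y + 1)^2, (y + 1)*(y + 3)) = y + 1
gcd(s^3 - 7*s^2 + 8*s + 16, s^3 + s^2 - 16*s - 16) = s^2 - 3*s - 4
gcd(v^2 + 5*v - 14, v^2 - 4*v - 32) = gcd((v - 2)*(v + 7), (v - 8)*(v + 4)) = 1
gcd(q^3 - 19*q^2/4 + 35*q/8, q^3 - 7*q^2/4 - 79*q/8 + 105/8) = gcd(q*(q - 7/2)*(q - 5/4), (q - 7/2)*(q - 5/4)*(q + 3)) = q^2 - 19*q/4 + 35/8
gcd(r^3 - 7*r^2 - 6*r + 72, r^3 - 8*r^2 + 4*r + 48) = r^2 - 10*r + 24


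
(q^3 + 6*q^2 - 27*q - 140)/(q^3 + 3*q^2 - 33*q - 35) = (q + 4)/(q + 1)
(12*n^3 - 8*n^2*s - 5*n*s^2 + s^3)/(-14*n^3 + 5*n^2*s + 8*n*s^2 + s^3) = (-6*n + s)/(7*n + s)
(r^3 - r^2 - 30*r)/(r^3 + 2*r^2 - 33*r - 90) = r/(r + 3)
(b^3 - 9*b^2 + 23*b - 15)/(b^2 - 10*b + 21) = (b^2 - 6*b + 5)/(b - 7)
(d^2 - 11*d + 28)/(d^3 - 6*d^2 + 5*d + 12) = (d - 7)/(d^2 - 2*d - 3)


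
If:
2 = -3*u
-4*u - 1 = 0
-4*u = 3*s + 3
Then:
No Solution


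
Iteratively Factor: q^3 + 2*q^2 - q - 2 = (q + 1)*(q^2 + q - 2) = (q - 1)*(q + 1)*(q + 2)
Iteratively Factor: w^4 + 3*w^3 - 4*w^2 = (w)*(w^3 + 3*w^2 - 4*w) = w^2*(w^2 + 3*w - 4) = w^2*(w - 1)*(w + 4)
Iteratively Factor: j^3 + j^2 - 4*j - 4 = (j + 2)*(j^2 - j - 2) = (j + 1)*(j + 2)*(j - 2)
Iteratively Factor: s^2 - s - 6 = (s + 2)*(s - 3)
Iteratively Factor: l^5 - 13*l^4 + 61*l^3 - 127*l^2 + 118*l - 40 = (l - 5)*(l^4 - 8*l^3 + 21*l^2 - 22*l + 8) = (l - 5)*(l - 1)*(l^3 - 7*l^2 + 14*l - 8) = (l - 5)*(l - 1)^2*(l^2 - 6*l + 8) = (l - 5)*(l - 4)*(l - 1)^2*(l - 2)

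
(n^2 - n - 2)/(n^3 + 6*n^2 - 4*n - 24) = (n + 1)/(n^2 + 8*n + 12)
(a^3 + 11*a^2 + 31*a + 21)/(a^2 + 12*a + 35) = (a^2 + 4*a + 3)/(a + 5)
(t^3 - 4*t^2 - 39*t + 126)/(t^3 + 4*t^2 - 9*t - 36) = (t^2 - t - 42)/(t^2 + 7*t + 12)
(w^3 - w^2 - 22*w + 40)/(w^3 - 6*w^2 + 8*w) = (w + 5)/w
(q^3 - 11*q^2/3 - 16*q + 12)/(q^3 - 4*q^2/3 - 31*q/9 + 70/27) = 9*(q^2 - 3*q - 18)/(9*q^2 - 6*q - 35)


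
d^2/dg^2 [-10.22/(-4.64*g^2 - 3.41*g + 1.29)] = (-440.065024*g^2 - 323.409856*g + 10.22*(9.28*g + 3.41)*(18.56*g + 6.82) + 122.345664)/(4.64*g^2 + 3.41*g - 1.29)^3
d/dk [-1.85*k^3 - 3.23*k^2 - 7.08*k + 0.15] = -5.55*k^2 - 6.46*k - 7.08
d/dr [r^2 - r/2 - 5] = 2*r - 1/2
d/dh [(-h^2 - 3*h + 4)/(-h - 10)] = (h^2 + 20*h + 34)/(h^2 + 20*h + 100)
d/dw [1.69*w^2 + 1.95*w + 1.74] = 3.38*w + 1.95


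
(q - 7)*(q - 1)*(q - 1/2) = q^3 - 17*q^2/2 + 11*q - 7/2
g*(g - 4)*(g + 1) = g^3 - 3*g^2 - 4*g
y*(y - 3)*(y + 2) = y^3 - y^2 - 6*y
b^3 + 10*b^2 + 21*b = b*(b + 3)*(b + 7)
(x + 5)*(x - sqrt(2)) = x^2 - sqrt(2)*x + 5*x - 5*sqrt(2)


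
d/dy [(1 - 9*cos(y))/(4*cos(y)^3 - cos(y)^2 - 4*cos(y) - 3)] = -(21*sin(y)^2 + 56*cos(y) + 18*cos(3*y) + 10)*sin(y)/(4*sin(y)^2*cos(y) - sin(y)^2 + 4)^2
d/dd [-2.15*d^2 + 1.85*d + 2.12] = 1.85 - 4.3*d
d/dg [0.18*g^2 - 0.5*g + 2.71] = 0.36*g - 0.5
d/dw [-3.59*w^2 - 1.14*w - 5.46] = -7.18*w - 1.14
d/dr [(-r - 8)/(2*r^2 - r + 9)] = (-2*r^2 + r + (r + 8)*(4*r - 1) - 9)/(2*r^2 - r + 9)^2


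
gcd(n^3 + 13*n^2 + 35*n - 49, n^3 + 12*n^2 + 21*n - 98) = n^2 + 14*n + 49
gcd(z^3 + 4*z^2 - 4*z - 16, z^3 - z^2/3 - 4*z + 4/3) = z^2 - 4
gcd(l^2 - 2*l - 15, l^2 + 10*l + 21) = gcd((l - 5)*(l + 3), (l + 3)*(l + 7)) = l + 3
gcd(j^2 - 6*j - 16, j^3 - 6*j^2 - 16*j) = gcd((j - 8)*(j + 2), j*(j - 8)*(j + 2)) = j^2 - 6*j - 16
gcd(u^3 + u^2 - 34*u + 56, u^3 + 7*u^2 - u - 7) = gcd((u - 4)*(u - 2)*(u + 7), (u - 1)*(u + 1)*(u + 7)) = u + 7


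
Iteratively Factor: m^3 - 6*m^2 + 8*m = (m)*(m^2 - 6*m + 8) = m*(m - 2)*(m - 4)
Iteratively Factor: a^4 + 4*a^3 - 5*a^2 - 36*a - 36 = (a - 3)*(a^3 + 7*a^2 + 16*a + 12) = (a - 3)*(a + 3)*(a^2 + 4*a + 4) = (a - 3)*(a + 2)*(a + 3)*(a + 2)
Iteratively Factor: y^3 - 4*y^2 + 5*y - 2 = (y - 1)*(y^2 - 3*y + 2) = (y - 2)*(y - 1)*(y - 1)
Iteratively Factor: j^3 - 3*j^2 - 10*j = (j)*(j^2 - 3*j - 10) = j*(j + 2)*(j - 5)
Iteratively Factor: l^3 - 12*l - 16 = (l + 2)*(l^2 - 2*l - 8) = (l + 2)^2*(l - 4)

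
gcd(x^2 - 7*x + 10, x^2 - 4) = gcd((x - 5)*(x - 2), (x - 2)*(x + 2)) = x - 2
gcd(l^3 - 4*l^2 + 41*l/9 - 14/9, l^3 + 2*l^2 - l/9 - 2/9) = 1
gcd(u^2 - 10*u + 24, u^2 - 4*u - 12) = u - 6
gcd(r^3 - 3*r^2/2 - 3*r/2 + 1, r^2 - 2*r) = r - 2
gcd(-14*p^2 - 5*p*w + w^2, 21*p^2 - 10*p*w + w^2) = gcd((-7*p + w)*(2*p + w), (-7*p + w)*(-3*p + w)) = 7*p - w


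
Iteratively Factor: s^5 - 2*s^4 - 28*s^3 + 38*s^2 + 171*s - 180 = (s - 1)*(s^4 - s^3 - 29*s^2 + 9*s + 180) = (s - 5)*(s - 1)*(s^3 + 4*s^2 - 9*s - 36) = (s - 5)*(s - 1)*(s + 4)*(s^2 - 9) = (s - 5)*(s - 1)*(s + 3)*(s + 4)*(s - 3)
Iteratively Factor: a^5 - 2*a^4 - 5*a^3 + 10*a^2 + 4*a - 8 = (a + 1)*(a^4 - 3*a^3 - 2*a^2 + 12*a - 8) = (a - 2)*(a + 1)*(a^3 - a^2 - 4*a + 4) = (a - 2)*(a + 1)*(a + 2)*(a^2 - 3*a + 2) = (a - 2)^2*(a + 1)*(a + 2)*(a - 1)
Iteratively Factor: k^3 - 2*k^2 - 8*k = (k)*(k^2 - 2*k - 8) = k*(k + 2)*(k - 4)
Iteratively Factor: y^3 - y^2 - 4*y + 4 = (y - 2)*(y^2 + y - 2) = (y - 2)*(y - 1)*(y + 2)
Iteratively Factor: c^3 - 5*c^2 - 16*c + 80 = (c - 4)*(c^2 - c - 20) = (c - 5)*(c - 4)*(c + 4)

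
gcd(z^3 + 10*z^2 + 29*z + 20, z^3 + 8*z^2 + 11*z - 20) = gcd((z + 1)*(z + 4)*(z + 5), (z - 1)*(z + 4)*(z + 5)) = z^2 + 9*z + 20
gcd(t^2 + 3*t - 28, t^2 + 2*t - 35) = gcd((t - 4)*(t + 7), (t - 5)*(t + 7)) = t + 7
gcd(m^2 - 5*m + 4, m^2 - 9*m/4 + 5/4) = m - 1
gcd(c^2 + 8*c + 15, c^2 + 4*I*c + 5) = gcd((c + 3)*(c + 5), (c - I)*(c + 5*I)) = 1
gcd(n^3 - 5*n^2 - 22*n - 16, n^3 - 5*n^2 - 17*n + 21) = 1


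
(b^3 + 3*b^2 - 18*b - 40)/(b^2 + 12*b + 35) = (b^2 - 2*b - 8)/(b + 7)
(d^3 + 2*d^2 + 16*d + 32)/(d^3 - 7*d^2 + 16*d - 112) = (d + 2)/(d - 7)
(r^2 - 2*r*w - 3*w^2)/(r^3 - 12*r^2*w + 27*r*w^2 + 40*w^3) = (r - 3*w)/(r^2 - 13*r*w + 40*w^2)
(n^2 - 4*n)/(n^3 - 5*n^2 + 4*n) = 1/(n - 1)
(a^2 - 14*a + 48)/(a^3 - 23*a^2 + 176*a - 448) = (a - 6)/(a^2 - 15*a + 56)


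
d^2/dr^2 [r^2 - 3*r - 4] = 2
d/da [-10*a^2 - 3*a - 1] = -20*a - 3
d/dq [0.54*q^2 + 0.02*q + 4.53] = 1.08*q + 0.02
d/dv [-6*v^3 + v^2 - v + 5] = -18*v^2 + 2*v - 1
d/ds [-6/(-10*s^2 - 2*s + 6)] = 3*(-10*s - 1)/(5*s^2 + s - 3)^2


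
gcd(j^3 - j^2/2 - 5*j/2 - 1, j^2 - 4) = j - 2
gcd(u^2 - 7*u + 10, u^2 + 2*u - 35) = u - 5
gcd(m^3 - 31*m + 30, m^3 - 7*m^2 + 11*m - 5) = m^2 - 6*m + 5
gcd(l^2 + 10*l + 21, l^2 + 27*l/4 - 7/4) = l + 7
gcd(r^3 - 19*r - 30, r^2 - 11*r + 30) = r - 5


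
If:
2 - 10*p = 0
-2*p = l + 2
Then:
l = -12/5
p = 1/5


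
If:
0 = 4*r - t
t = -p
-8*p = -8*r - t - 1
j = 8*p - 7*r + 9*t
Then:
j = 3/44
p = 1/11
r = -1/44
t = -1/11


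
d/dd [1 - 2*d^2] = -4*d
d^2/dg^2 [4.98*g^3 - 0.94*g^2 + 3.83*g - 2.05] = 29.88*g - 1.88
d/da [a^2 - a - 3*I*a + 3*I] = 2*a - 1 - 3*I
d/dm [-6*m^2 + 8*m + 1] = 8 - 12*m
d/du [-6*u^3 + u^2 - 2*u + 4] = -18*u^2 + 2*u - 2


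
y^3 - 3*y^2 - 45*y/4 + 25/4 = (y - 5)*(y - 1/2)*(y + 5/2)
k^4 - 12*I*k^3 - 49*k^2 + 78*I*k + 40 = (k - 5*I)*(k - 4*I)*(k - 2*I)*(k - I)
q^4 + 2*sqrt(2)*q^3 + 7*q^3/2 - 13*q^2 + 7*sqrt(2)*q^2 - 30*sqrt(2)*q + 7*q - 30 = (q - 5/2)*(q + 6)*(q + sqrt(2))^2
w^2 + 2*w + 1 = (w + 1)^2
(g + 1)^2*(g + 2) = g^3 + 4*g^2 + 5*g + 2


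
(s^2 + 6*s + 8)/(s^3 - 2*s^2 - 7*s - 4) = (s^2 + 6*s + 8)/(s^3 - 2*s^2 - 7*s - 4)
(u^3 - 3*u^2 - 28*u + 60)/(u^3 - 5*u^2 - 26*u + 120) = (u - 2)/(u - 4)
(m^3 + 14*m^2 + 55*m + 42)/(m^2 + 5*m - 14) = (m^2 + 7*m + 6)/(m - 2)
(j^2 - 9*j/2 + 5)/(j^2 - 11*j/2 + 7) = (2*j - 5)/(2*j - 7)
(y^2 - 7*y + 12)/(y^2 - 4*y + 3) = (y - 4)/(y - 1)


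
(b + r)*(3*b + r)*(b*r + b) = 3*b^3*r + 3*b^3 + 4*b^2*r^2 + 4*b^2*r + b*r^3 + b*r^2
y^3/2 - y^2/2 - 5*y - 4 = (y/2 + 1/2)*(y - 4)*(y + 2)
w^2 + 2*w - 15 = (w - 3)*(w + 5)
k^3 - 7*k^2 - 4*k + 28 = (k - 7)*(k - 2)*(k + 2)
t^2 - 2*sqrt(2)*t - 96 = (t - 8*sqrt(2))*(t + 6*sqrt(2))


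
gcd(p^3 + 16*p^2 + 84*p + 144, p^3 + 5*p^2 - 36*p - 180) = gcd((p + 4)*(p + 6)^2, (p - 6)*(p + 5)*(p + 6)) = p + 6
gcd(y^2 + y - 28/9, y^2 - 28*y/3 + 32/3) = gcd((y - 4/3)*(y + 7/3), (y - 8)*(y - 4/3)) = y - 4/3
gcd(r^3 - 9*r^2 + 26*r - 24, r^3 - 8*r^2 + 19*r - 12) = r^2 - 7*r + 12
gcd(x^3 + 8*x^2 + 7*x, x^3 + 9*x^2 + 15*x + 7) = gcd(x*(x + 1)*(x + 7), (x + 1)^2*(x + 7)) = x^2 + 8*x + 7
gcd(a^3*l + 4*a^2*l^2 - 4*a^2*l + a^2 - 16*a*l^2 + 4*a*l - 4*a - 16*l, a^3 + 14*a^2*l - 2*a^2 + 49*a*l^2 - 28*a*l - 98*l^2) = 1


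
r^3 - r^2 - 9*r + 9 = (r - 3)*(r - 1)*(r + 3)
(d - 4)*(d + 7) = d^2 + 3*d - 28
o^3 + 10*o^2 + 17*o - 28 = (o - 1)*(o + 4)*(o + 7)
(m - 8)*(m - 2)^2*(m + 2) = m^4 - 10*m^3 + 12*m^2 + 40*m - 64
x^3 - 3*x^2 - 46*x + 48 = (x - 8)*(x - 1)*(x + 6)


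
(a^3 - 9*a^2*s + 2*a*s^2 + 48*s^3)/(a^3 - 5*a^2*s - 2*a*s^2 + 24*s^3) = (-a + 8*s)/(-a + 4*s)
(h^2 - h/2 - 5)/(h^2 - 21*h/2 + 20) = (h + 2)/(h - 8)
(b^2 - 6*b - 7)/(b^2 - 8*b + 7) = (b + 1)/(b - 1)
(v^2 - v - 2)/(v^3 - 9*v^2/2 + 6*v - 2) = 2*(v + 1)/(2*v^2 - 5*v + 2)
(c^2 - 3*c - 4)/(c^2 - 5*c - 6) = (c - 4)/(c - 6)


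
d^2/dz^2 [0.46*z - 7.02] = 0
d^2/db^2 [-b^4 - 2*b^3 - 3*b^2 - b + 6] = -12*b^2 - 12*b - 6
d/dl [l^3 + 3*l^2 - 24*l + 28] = 3*l^2 + 6*l - 24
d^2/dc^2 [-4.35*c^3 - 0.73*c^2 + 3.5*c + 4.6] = -26.1*c - 1.46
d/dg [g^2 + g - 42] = 2*g + 1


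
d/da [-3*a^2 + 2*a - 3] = 2 - 6*a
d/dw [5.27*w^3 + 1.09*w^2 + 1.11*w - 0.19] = 15.81*w^2 + 2.18*w + 1.11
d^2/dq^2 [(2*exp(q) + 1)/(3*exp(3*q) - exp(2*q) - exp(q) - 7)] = (72*exp(6*q) + 63*exp(5*q) - 7*exp(4*q) + 542*exp(3*q) + 108*exp(2*q) - 41*exp(q) + 91)*exp(q)/(27*exp(9*q) - 27*exp(8*q) - 18*exp(7*q) - 172*exp(6*q) + 132*exp(5*q) + 102*exp(4*q) + 398*exp(3*q) - 168*exp(2*q) - 147*exp(q) - 343)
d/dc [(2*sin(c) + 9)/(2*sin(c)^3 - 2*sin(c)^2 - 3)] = 2*(-4*sin(c)^3 - 25*sin(c)^2 + 18*sin(c) - 3)*cos(c)/(-2*sin(c)^3 + 2*sin(c)^2 + 3)^2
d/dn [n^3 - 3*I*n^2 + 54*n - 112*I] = 3*n^2 - 6*I*n + 54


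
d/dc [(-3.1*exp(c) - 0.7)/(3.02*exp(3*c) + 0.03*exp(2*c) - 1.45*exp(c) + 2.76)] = (18.724*exp(3*c) + 6.435*exp(2*c) + 0.0419999999999998*exp(c) - 9.571)*exp(c)/(9.1204*exp(6*c) + 0.1812*exp(5*c) - 8.7571*exp(4*c) + 16.5834*exp(3*c) + 2.2681*exp(2*c) - 8.004*exp(c) + 7.6176)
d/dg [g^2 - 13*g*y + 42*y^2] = 2*g - 13*y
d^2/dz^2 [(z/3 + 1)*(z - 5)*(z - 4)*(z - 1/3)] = 4*z^2 - 38*z/3 - 10/3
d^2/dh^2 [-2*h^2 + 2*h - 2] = -4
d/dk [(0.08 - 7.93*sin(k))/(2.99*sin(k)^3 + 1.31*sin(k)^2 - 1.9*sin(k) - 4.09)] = (47.4214*sin(k)^3 + 9.6707*sin(k)^2 - 0.2096*sin(k) + 32.5857)*cos(k)/(8.9401*sin(k)^6 + 7.8338*sin(k)^5 - 9.6459*sin(k)^4 - 29.4362*sin(k)^3 - 7.1058*sin(k)^2 + 15.542*sin(k) + 16.7281)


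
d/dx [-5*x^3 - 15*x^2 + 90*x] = -15*x^2 - 30*x + 90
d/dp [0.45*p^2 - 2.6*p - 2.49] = 0.9*p - 2.6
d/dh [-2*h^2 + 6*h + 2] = 6 - 4*h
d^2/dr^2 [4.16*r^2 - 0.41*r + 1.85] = 8.32000000000000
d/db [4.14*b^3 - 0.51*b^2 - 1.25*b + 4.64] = 12.42*b^2 - 1.02*b - 1.25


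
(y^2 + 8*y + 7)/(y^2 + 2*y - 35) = (y + 1)/(y - 5)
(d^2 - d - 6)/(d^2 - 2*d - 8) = (d - 3)/(d - 4)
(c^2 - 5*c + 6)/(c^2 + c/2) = 2*(c^2 - 5*c + 6)/(c*(2*c + 1))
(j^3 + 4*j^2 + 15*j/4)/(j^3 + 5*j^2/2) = (j + 3/2)/j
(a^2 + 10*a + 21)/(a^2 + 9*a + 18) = (a + 7)/(a + 6)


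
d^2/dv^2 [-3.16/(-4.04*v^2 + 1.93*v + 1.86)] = (103.152512*v^2 - 49.278304*v - 3.16*(8.08*v - 1.93)*(16.16*v - 3.86) - 47.491008)/(-4.04*v^2 + 1.93*v + 1.86)^3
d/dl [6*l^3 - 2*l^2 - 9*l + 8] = 18*l^2 - 4*l - 9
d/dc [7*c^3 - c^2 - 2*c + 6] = 21*c^2 - 2*c - 2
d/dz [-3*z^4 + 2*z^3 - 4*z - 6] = -12*z^3 + 6*z^2 - 4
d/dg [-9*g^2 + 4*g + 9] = 4 - 18*g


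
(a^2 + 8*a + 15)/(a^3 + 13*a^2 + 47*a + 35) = (a + 3)/(a^2 + 8*a + 7)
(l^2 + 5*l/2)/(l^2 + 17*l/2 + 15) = l/(l + 6)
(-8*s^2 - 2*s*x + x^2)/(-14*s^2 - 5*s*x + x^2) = (-4*s + x)/(-7*s + x)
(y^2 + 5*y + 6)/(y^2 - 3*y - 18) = (y + 2)/(y - 6)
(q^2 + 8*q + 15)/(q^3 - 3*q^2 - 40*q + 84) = (q^2 + 8*q + 15)/(q^3 - 3*q^2 - 40*q + 84)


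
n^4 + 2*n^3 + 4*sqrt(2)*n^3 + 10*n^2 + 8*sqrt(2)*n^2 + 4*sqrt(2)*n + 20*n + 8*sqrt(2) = (n + 2)*(n + sqrt(2))^2*(n + 2*sqrt(2))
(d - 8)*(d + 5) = d^2 - 3*d - 40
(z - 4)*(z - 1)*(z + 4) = z^3 - z^2 - 16*z + 16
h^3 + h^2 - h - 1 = (h - 1)*(h + 1)^2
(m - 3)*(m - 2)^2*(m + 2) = m^4 - 5*m^3 + 2*m^2 + 20*m - 24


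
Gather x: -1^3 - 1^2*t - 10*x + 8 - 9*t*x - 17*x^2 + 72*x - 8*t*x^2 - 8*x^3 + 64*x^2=-t - 8*x^3 + x^2*(47 - 8*t) + x*(62 - 9*t) + 7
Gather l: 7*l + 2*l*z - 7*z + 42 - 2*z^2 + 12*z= l*(2*z + 7) - 2*z^2 + 5*z + 42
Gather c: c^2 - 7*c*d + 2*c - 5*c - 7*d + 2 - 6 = c^2 + c*(-7*d - 3) - 7*d - 4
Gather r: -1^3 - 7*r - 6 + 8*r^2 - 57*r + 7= 8*r^2 - 64*r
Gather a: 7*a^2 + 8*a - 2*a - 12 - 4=7*a^2 + 6*a - 16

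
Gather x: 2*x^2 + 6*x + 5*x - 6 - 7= 2*x^2 + 11*x - 13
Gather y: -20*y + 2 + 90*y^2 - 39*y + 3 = 90*y^2 - 59*y + 5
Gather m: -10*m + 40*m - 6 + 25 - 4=30*m + 15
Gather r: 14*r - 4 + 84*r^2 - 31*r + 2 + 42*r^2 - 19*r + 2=126*r^2 - 36*r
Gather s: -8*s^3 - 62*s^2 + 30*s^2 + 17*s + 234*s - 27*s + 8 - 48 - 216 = -8*s^3 - 32*s^2 + 224*s - 256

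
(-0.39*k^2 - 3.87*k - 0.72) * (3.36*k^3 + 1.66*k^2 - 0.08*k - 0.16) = -1.3104*k^5 - 13.6506*k^4 - 8.8122*k^3 - 0.8232*k^2 + 0.6768*k + 0.1152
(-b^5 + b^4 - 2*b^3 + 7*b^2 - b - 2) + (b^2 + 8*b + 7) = -b^5 + b^4 - 2*b^3 + 8*b^2 + 7*b + 5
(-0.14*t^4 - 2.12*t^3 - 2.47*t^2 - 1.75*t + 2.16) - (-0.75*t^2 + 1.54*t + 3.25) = -0.14*t^4 - 2.12*t^3 - 1.72*t^2 - 3.29*t - 1.09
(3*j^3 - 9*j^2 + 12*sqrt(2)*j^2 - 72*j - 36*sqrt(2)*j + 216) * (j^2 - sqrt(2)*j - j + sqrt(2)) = 3*j^5 - 12*j^4 + 9*sqrt(2)*j^4 - 87*j^3 - 36*sqrt(2)*j^3 + 99*sqrt(2)*j^2 + 384*j^2 - 288*sqrt(2)*j - 288*j + 216*sqrt(2)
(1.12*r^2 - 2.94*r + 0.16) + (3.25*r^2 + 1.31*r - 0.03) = 4.37*r^2 - 1.63*r + 0.13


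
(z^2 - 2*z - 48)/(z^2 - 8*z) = (z + 6)/z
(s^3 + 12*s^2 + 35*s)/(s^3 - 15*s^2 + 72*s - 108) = s*(s^2 + 12*s + 35)/(s^3 - 15*s^2 + 72*s - 108)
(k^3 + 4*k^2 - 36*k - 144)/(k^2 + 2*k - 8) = (k^2 - 36)/(k - 2)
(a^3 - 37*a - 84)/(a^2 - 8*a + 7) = (a^2 + 7*a + 12)/(a - 1)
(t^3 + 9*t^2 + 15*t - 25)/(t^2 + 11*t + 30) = (t^2 + 4*t - 5)/(t + 6)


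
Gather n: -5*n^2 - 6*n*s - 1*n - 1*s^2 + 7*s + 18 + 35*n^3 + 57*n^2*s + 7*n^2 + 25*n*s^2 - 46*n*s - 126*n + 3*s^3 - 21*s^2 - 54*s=35*n^3 + n^2*(57*s + 2) + n*(25*s^2 - 52*s - 127) + 3*s^3 - 22*s^2 - 47*s + 18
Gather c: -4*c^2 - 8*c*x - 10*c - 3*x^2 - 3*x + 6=-4*c^2 + c*(-8*x - 10) - 3*x^2 - 3*x + 6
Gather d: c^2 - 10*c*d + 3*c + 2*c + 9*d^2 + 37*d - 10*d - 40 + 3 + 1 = c^2 + 5*c + 9*d^2 + d*(27 - 10*c) - 36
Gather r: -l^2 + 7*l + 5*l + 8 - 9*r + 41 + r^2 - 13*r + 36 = -l^2 + 12*l + r^2 - 22*r + 85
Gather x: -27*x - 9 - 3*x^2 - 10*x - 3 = -3*x^2 - 37*x - 12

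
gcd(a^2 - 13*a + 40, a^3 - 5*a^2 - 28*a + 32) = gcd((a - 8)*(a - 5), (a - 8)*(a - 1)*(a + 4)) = a - 8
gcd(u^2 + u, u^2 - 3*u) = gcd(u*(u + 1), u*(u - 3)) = u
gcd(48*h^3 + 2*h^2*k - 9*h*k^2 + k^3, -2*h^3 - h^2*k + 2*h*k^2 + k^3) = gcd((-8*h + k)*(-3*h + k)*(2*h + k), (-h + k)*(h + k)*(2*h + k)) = 2*h + k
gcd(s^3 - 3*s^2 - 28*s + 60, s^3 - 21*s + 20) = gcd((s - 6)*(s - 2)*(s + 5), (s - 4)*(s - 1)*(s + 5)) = s + 5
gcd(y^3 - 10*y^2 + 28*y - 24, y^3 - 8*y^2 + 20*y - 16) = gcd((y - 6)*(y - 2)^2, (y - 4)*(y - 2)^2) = y^2 - 4*y + 4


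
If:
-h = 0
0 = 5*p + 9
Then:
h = 0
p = -9/5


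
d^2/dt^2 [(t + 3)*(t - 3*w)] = 2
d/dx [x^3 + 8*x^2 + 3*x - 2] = 3*x^2 + 16*x + 3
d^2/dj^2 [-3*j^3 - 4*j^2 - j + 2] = -18*j - 8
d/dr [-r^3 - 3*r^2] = 3*r*(-r - 2)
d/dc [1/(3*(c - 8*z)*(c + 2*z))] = 2*(-c + 3*z)/(3*(c^4 - 12*c^3*z + 4*c^2*z^2 + 192*c*z^3 + 256*z^4))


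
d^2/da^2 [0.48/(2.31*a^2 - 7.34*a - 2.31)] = (5.122656*a^2 - 16.277184*a - 0.48*(4.62*a - 7.34)*(9.24*a - 14.68) - 5.122656)/(-2.31*a^2 + 7.34*a + 2.31)^3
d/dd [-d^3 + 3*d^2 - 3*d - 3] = -3*d^2 + 6*d - 3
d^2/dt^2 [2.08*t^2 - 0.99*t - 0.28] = 4.16000000000000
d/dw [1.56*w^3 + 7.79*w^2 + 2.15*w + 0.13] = 4.68*w^2 + 15.58*w + 2.15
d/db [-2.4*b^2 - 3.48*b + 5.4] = -4.8*b - 3.48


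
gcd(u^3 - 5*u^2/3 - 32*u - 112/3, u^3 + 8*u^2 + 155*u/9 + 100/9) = u + 4/3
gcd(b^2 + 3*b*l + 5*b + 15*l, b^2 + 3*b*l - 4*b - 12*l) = b + 3*l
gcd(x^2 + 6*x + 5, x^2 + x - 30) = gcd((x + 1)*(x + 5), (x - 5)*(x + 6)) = 1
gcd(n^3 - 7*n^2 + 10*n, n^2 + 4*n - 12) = n - 2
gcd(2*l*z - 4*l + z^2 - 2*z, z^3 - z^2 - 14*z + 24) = z - 2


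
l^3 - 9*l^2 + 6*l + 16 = (l - 8)*(l - 2)*(l + 1)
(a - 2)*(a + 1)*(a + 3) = a^3 + 2*a^2 - 5*a - 6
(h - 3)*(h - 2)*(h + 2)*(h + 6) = h^4 + 3*h^3 - 22*h^2 - 12*h + 72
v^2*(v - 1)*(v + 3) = v^4 + 2*v^3 - 3*v^2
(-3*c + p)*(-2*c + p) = 6*c^2 - 5*c*p + p^2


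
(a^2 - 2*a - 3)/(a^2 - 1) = (a - 3)/(a - 1)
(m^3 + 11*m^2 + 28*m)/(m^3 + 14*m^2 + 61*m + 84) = m/(m + 3)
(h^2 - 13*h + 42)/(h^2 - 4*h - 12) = (h - 7)/(h + 2)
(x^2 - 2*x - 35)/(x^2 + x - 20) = (x - 7)/(x - 4)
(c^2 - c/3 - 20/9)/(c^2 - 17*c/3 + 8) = (9*c^2 - 3*c - 20)/(3*(3*c^2 - 17*c + 24))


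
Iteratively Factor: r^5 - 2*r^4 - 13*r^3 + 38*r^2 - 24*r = (r - 2)*(r^4 - 13*r^2 + 12*r) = (r - 2)*(r + 4)*(r^3 - 4*r^2 + 3*r) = r*(r - 2)*(r + 4)*(r^2 - 4*r + 3) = r*(r - 3)*(r - 2)*(r + 4)*(r - 1)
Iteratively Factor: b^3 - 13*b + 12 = (b - 3)*(b^2 + 3*b - 4) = (b - 3)*(b + 4)*(b - 1)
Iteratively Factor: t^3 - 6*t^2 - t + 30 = (t + 2)*(t^2 - 8*t + 15) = (t - 3)*(t + 2)*(t - 5)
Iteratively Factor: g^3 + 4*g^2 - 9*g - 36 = (g + 4)*(g^2 - 9) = (g + 3)*(g + 4)*(g - 3)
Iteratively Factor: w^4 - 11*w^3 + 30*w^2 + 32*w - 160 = (w - 5)*(w^3 - 6*w^2 + 32) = (w - 5)*(w - 4)*(w^2 - 2*w - 8) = (w - 5)*(w - 4)^2*(w + 2)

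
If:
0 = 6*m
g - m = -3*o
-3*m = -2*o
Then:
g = 0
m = 0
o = 0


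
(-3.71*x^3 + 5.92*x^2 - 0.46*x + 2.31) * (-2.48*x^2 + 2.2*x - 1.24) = 9.2008*x^5 - 22.8436*x^4 + 18.7652*x^3 - 14.0816*x^2 + 5.6524*x - 2.8644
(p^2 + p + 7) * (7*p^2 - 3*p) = 7*p^4 + 4*p^3 + 46*p^2 - 21*p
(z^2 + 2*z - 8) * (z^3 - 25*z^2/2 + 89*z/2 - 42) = z^5 - 21*z^4/2 + 23*z^3/2 + 147*z^2 - 440*z + 336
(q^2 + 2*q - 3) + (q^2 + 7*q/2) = 2*q^2 + 11*q/2 - 3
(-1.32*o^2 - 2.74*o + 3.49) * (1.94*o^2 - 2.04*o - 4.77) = -2.5608*o^4 - 2.6228*o^3 + 18.6566*o^2 + 5.9502*o - 16.6473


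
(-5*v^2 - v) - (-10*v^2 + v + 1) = 5*v^2 - 2*v - 1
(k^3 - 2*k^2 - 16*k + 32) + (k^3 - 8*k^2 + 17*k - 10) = 2*k^3 - 10*k^2 + k + 22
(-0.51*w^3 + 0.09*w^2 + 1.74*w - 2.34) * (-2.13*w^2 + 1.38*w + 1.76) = 1.0863*w^5 - 0.8955*w^4 - 4.4796*w^3 + 7.5438*w^2 - 0.1668*w - 4.1184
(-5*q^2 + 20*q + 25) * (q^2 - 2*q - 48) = -5*q^4 + 30*q^3 + 225*q^2 - 1010*q - 1200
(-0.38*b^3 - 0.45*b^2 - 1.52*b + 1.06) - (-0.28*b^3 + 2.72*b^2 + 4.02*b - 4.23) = -0.1*b^3 - 3.17*b^2 - 5.54*b + 5.29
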